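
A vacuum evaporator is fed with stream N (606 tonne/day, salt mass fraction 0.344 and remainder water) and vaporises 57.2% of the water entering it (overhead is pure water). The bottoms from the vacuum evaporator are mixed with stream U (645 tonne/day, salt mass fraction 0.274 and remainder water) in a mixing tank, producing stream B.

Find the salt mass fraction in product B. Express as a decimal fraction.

Vapour removed = 0.572×0.656×606 = 227.39 tonne/day; concentrate = 378.61 tonne/day.
salt reaching the mixer = 208.46 (from concentrate) + 645×0.274 = 385.19 tonne/day.
Product flow = 378.61 + 645 = 1023.6 tonne/day; salt fraction = 0.376.

0.376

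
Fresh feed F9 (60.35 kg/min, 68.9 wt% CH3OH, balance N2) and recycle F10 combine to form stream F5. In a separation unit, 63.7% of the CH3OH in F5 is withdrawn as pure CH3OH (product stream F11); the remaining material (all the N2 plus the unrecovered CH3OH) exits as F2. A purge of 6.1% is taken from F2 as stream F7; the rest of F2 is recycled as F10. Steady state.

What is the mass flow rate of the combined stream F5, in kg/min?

N2 enters only via F9 and leaves only via the purge: 60.35×0.311 = 0.061×(N2 in F2), and the separation unit passes all N2, so N2 in F5 = N2 in F2 = 307.69 kg/min.
CH3OH in F5: m_A = 60.35×0.689 + (1−0.061)·(1−0.637)·m_A, so m_A = 41.581/0.6591 = 63.084 kg/min.
F5 = 63.084 + 307.69 = 370.77 kg/min.

370.8 kg/min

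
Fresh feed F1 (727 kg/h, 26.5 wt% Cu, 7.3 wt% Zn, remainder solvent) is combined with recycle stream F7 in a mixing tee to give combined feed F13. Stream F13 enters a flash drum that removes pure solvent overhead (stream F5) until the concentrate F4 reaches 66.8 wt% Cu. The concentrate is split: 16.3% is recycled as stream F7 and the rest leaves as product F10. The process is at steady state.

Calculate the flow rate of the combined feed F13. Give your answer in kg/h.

Overall Cu balance (none leaves overhead): Cu in fresh feed = Cu in product, i.e. 727×0.265 = (1−0.163)·F4·0.668.
F4 = 192.66/(0.668×0.837) = 344.57 kg/h.
Recycle F7 = 0.163×344.57 = 56.165 kg/h.
Combined feed F13 = 727 + 56.165 = 783.17 kg/h.

783.2 kg/h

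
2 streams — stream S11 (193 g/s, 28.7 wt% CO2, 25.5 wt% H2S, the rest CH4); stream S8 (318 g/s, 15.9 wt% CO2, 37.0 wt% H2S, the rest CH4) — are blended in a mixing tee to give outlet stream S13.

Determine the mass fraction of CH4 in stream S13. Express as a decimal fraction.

0.466

Total flow out = 193 + 318 = 511 g/s.
CH4 in = 193×0.458 + 318×0.471 = 238.17 g/s.
CH4 mass fraction in S13 = 238.17/511 = 0.466.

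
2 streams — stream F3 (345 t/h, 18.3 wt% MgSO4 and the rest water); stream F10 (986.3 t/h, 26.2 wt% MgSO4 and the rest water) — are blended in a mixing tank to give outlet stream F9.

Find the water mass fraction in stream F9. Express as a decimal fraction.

0.758

Total flow out = 345 + 986.3 = 1331.3 t/h.
water in = 345×0.817 + 986.3×0.738 = 1009.8 t/h.
water mass fraction in F9 = 1009.8/1331.3 = 0.758.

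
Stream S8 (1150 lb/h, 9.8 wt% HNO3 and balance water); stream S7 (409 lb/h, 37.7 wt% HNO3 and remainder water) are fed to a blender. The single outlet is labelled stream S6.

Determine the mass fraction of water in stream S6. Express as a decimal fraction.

0.829

Total flow out = 1150 + 409 = 1559 lb/h.
water in = 1150×0.902 + 409×0.623 = 1292.1 lb/h.
water mass fraction in S6 = 1292.1/1559 = 0.829.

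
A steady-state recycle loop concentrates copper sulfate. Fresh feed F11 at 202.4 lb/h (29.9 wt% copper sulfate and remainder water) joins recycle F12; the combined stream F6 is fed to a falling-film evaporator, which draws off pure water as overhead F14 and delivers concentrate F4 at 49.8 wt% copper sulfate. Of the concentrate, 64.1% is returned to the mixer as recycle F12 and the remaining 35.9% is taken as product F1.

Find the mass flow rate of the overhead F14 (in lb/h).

80.88 lb/h

Overall copper sulfate balance (none leaves overhead): copper sulfate in fresh feed = copper sulfate in product, i.e. 202.4×0.299 = (1−0.641)·F4·0.498.
F4 = 60.518/(0.498×0.359) = 338.5 lb/h.
Recycle F12 = 0.641×338.5 = 216.98 lb/h.
Combined feed F6 = 202.4 + 216.98 = 419.38 lb/h.
Overhead F14 = F6 − F4 = 419.38 − 338.5 = 80.879 lb/h.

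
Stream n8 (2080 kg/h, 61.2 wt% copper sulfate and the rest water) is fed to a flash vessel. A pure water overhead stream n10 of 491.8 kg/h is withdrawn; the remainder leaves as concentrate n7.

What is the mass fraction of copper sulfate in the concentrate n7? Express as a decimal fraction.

0.8015

copper sulfate is not removed: 2080×0.612 = 1273 kg/h of copper sulfate enters n7.
Concentrate = 2080 − 491.8 = 1588.2 kg/h.
Mass fraction = 1273/1588.2 = 0.8015.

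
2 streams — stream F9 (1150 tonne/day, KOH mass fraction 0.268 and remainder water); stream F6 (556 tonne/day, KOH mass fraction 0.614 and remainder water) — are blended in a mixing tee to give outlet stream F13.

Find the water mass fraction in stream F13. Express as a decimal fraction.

Total flow out = 1150 + 556 = 1706 tonne/day.
water in = 1150×0.732 + 556×0.386 = 1056.4 tonne/day.
water mass fraction in F13 = 1056.4/1706 = 0.619.

0.619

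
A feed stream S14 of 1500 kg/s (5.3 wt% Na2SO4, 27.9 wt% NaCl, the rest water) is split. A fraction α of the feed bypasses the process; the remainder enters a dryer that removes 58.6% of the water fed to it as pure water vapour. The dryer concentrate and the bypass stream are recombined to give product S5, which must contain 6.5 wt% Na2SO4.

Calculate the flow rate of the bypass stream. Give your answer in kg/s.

792.6 kg/s

All 1500×0.053 = 79.5 kg/s of Na2SO4 reaches S5, so S5 = 79.5/0.065 = 1223.1 kg/s and vapour = 276.92 kg/s.
The evaporator receives (1−α)·1500 of feed at 0.668 water and removes 0.586 of that water:
0.586×0.668×(1−α)×1500 = 276.92
(1−α) = 276.92/587.17 = 0.4716;  α = 0.5284.
Bypass flow = 0.5284×1500 = 792.57 kg/s.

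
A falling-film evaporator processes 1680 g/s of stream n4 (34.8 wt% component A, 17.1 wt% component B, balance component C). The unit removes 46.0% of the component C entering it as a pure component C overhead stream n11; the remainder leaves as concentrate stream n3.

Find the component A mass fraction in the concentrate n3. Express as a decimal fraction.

component A is not removed: 1680×0.348 = 584.64 g/s of component A enters n3.
component C entering = 1680×0.481 = 808.08 g/s; overhead removed = 0.460×808.08 = 371.72 g/s.
Concentrate = 1680 − 371.72 = 1308.3 g/s.
Mass fraction = 584.64/1308.3 = 0.447.

0.447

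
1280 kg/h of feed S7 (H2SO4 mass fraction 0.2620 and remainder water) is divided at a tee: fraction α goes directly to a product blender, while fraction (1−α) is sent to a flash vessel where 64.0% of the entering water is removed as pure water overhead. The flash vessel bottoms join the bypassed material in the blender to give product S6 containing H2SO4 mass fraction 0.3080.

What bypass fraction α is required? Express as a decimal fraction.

0.684

All 1280×0.262 = 335.36 kg/h of H2SO4 reaches S6, so S6 = 335.36/0.308 = 1088.8 kg/h and vapour = 191.17 kg/h.
The evaporator receives (1−α)·1280 of feed at 0.738 water and removes 0.640 of that water:
0.640×0.738×(1−α)×1280 = 191.17
(1−α) = 191.17/604.57 = 0.3162;  α = 0.6838.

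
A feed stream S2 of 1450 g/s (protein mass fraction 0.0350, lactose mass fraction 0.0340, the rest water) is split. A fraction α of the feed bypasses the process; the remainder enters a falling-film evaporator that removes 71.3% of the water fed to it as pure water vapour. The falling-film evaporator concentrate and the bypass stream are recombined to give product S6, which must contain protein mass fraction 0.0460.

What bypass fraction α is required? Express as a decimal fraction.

0.640

All 1450×0.035 = 50.75 g/s of protein reaches S6, so S6 = 50.75/0.046 = 1103.3 g/s and vapour = 346.74 g/s.
The evaporator receives (1−α)·1450 of feed at 0.931 water and removes 0.713 of that water:
0.713×0.931×(1−α)×1450 = 346.74
(1−α) = 346.74/962.51 = 0.3602;  α = 0.6398.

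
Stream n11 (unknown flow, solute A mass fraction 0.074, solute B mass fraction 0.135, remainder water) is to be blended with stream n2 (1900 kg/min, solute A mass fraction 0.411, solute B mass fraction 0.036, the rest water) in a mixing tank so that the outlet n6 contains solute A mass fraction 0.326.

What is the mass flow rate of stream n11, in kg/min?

Let n11 be the unknown flow. Total out = 1900 + n11.
solute A balance: 780.9 + 0.074·n11 = 0.326·(1900 + n11)
(0.074 − 0.326)·n11 = 0.326×1900 − 780.9 = -161.5
n11 = -161.5 / -0.252 = 640.87 kg/min

640.9 kg/min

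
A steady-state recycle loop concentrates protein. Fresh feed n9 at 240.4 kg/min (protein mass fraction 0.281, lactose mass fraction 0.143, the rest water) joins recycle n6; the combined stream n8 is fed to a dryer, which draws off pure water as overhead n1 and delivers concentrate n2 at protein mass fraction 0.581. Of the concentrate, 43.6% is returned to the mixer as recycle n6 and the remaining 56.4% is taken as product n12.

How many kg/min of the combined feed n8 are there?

Overall protein balance (none leaves overhead): protein in fresh feed = protein in product, i.e. 240.4×0.281 = (1−0.436)·n2·0.581.
n2 = 67.552/(0.581×0.564) = 206.15 kg/min.
Recycle n6 = 0.436×206.15 = 89.882 kg/min.
Combined feed n8 = 240.4 + 89.882 = 330.28 kg/min.

330.3 kg/min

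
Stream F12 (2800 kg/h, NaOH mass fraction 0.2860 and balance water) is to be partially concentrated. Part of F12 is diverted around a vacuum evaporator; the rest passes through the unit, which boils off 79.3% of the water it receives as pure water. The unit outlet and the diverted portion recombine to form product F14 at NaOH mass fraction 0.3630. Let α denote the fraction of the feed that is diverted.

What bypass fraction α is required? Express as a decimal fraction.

0.625

All 2800×0.286 = 800.8 kg/h of NaOH reaches F14, so F14 = 800.8/0.363 = 2206.1 kg/h and vapour = 593.94 kg/h.
The evaporator receives (1−α)·2800 of feed at 0.714 water and removes 0.793 of that water:
0.793×0.714×(1−α)×2800 = 593.94
(1−α) = 593.94/1585.4 = 0.3746;  α = 0.6254.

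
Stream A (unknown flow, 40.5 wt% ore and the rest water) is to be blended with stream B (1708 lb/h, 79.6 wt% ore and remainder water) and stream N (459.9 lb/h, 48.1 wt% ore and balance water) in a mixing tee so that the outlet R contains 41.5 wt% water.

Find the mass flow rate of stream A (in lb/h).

1736 lb/h

Let A be the unknown flow. Total out = 2167.9 + A.
water balance: 587.12 + 0.595·A = 0.415·(2167.9 + A)
(0.595 − 0.415)·A = 0.415×2167.9 − 587.12 = 312.56
A = 312.56 / 0.180 = 1736.4 lb/h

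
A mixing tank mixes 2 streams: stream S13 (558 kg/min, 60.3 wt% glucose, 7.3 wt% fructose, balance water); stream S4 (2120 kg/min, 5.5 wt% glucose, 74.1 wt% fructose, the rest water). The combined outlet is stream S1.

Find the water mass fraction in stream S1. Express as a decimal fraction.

0.2290

Total flow out = 558 + 2120 = 2678 kg/min.
water in = 558×0.324 + 2120×0.204 = 613.27 kg/min.
water mass fraction in S1 = 613.27/2678 = 0.2290.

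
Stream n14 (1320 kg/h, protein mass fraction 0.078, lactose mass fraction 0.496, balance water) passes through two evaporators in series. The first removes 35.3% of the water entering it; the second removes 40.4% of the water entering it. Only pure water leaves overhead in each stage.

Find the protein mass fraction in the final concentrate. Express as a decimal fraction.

0.106

water in feed = 1320×0.426 = 562.32 kg/h.
After stage 1: water left = (1−0.353)×562.32 = 363.82; stream total = 1121.5 kg/h.
After stage 2: water left = (1−0.404)×363.82 = 216.84; final concentrate = 974.52 kg/h.
protein fraction = 102.96/974.52 = 0.106.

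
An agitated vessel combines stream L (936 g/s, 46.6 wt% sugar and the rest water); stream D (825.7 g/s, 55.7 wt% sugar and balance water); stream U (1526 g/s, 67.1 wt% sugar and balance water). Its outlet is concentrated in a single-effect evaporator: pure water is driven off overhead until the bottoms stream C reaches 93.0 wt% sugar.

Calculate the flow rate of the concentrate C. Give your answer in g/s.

sugar entering = 936×0.466 + 825.7×0.557 + 1526×0.671 = 1920 g/s.
All sugar reports to C, so C = 1920/0.930 = 2064.6 g/s.

2065 g/s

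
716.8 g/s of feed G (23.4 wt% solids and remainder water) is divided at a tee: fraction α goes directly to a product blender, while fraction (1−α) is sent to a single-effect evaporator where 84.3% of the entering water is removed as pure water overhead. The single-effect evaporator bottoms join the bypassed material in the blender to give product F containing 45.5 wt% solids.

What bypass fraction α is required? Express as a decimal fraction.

0.248

All 716.8×0.234 = 167.73 g/s of solids reaches F, so F = 167.73/0.455 = 368.64 g/s and vapour = 348.16 g/s.
The evaporator receives (1−α)·716.8 of feed at 0.766 water and removes 0.843 of that water:
0.843×0.766×(1−α)×716.8 = 348.16
(1−α) = 348.16/462.86 = 0.7522;  α = 0.2478.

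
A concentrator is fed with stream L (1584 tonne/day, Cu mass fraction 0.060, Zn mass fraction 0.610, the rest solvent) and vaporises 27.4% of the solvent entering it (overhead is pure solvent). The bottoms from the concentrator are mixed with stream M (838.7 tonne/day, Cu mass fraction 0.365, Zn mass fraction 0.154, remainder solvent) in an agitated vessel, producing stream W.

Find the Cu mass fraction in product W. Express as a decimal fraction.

Vapour removed = 0.274×0.330×1584 = 143.23 tonne/day; concentrate = 1440.8 tonne/day.
Cu reaching the mixer = 95.04 (from concentrate) + 838.7×0.365 = 401.17 tonne/day.
Product flow = 1440.8 + 838.7 = 2279.5 tonne/day; Cu fraction = 0.176.

0.176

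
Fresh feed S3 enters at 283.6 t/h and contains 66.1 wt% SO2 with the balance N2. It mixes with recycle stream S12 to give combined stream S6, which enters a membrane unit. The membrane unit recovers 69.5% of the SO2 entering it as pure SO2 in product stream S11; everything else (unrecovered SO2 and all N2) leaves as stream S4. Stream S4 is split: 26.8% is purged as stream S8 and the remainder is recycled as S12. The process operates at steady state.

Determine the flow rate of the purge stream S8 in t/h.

115.9 t/h

N2 enters only via S3 and leaves only via the purge: 283.6×0.339 = 0.268×(N2 in S4), and the membrane unit passes all N2, so N2 in S6 = N2 in S4 = 358.73 t/h.
SO2 in S6: m_A = 283.6×0.661 + (1−0.268)·(1−0.695)·m_A, so m_A = 187.46/0.7767 = 241.34 t/h.
S4 = (1−0.695)×241.34 + 358.73 = 432.34 t/h.
Purge S8 = 0.268×432.34 = 115.87 t/h.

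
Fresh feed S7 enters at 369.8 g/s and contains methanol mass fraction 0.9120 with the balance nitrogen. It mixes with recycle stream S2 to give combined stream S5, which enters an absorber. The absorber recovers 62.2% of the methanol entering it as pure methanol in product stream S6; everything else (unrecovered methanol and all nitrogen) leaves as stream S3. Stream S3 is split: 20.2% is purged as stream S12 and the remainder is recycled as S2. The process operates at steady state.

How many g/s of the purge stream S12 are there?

nitrogen enters only via S7 and leaves only via the purge: 369.8×0.088 = 0.202×(nitrogen in S3), and the absorber passes all nitrogen, so nitrogen in S5 = nitrogen in S3 = 161.1 g/s.
methanol in S5: m_A = 369.8×0.912 + (1−0.202)·(1−0.622)·m_A, so m_A = 337.26/0.6984 = 482.93 g/s.
S3 = (1−0.622)×482.93 + 161.1 = 343.65 g/s.
Purge S12 = 0.202×343.65 = 69.417 g/s.

69.42 g/s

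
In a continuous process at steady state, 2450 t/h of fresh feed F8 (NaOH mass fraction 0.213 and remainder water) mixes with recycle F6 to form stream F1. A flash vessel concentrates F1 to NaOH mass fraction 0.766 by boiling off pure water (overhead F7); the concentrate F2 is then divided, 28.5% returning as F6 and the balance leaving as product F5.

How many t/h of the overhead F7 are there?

1769 t/h

Overall NaOH balance (none leaves overhead): NaOH in fresh feed = NaOH in product, i.e. 2450×0.213 = (1−0.285)·F2·0.766.
F2 = 521.85/(0.766×0.715) = 952.82 t/h.
Recycle F6 = 0.285×952.82 = 271.55 t/h.
Combined feed F1 = 2450 + 271.55 = 2721.6 t/h.
Overhead F7 = F1 − F2 = 2721.6 − 952.82 = 1768.7 t/h.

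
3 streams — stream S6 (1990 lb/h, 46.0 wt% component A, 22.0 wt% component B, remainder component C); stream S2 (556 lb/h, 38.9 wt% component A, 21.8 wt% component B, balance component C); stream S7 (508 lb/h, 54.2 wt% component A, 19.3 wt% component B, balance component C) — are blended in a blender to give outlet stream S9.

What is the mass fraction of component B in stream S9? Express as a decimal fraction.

0.215

Total flow out = 1990 + 556 + 508 = 3054 lb/h.
component B in = 1990×0.220 + 556×0.218 + 508×0.193 = 657.05 lb/h.
component B mass fraction in S9 = 657.05/3054 = 0.215.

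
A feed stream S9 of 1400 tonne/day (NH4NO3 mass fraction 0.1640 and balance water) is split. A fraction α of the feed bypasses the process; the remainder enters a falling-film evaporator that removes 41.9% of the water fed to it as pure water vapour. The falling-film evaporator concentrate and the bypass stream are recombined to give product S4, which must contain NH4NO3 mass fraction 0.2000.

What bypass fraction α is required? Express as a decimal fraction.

0.486

All 1400×0.164 = 229.6 tonne/day of NH4NO3 reaches S4, so S4 = 229.6/0.200 = 1148 tonne/day and vapour = 252 tonne/day.
The evaporator receives (1−α)·1400 of feed at 0.836 water and removes 0.419 of that water:
0.419×0.836×(1−α)×1400 = 252
(1−α) = 252/490.4 = 0.5139;  α = 0.4861.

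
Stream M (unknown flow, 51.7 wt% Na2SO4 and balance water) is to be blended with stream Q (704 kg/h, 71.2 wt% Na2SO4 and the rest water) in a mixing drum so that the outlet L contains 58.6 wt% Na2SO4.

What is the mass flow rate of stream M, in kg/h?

Let M be the unknown flow. Total out = 704 + M.
Na2SO4 balance: 501.25 + 0.517·M = 0.586·(704 + M)
(0.517 − 0.586)·M = 0.586×704 − 501.25 = -88.704
M = -88.704 / -0.069 = 1285.6 kg/h

1286 kg/h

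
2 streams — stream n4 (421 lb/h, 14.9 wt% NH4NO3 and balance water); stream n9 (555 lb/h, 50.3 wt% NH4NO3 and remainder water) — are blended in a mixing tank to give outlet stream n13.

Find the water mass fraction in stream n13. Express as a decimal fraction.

0.6497

Total flow out = 421 + 555 = 976 lb/h.
water in = 421×0.851 + 555×0.497 = 634.11 lb/h.
water mass fraction in n13 = 634.11/976 = 0.6497.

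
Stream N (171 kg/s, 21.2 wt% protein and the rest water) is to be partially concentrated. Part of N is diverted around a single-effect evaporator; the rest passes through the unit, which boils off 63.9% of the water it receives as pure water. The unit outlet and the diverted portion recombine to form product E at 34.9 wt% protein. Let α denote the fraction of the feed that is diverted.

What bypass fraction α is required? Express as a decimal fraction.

0.220

All 171×0.212 = 36.252 kg/s of protein reaches E, so E = 36.252/0.349 = 103.87 kg/s and vapour = 67.126 kg/s.
The evaporator receives (1−α)·171 of feed at 0.788 water and removes 0.639 of that water:
0.639×0.788×(1−α)×171 = 67.126
(1−α) = 67.126/86.104 = 0.7796;  α = 0.2204.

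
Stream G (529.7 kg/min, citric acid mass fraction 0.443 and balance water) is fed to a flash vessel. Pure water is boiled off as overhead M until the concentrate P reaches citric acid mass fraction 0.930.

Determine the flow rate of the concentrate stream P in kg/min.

citric acid is conserved: 529.7×0.443 = 234.66 kg/min all reports to the concentrate.
Concentrate = 234.66/(target fraction) = 252.32 kg/min.

252.3 kg/min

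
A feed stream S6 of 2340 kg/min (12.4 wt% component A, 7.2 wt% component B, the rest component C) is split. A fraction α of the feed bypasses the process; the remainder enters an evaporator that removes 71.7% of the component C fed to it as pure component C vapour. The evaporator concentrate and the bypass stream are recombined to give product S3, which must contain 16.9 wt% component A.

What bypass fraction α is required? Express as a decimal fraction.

All 2340×0.124 = 290.16 kg/min of component A reaches S3, so S3 = 290.16/0.169 = 1716.9 kg/min and vapour = 623.08 kg/min.
The evaporator receives (1−α)·2340 of feed at 0.804 component C and removes 0.717 of that component C:
0.717×0.804×(1−α)×2340 = 623.08
(1−α) = 623.08/1348.9 = 0.4619;  α = 0.5381.

0.538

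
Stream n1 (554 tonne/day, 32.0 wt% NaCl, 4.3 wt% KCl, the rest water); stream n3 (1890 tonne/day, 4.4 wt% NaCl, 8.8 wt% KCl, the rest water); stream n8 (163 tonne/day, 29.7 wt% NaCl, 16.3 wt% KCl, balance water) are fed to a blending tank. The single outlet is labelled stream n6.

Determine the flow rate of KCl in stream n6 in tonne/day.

216.7 tonne/day

KCl out = KCl in = 554×0.043 + 1890×0.088 + 163×0.163 = 216.71 tonne/day.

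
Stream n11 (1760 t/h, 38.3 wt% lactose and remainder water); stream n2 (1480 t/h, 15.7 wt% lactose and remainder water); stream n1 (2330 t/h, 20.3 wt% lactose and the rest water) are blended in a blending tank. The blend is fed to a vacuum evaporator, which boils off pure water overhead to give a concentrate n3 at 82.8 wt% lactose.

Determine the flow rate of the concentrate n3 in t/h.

lactose entering = 1760×0.383 + 1480×0.157 + 2330×0.203 = 1379.4 t/h.
All lactose reports to n3, so n3 = 1379.4/0.828 = 1666 t/h.

1666 t/h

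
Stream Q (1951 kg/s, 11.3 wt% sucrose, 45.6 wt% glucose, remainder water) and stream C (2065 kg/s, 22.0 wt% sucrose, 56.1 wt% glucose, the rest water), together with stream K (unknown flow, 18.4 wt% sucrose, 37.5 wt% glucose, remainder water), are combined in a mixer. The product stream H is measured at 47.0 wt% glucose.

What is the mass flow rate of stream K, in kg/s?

1691 kg/s

Let K be the unknown flow. Total out = 4016 + K.
glucose balance: 2048.1 + 0.375·K = 0.470·(4016 + K)
(0.375 − 0.470)·K = 0.470×4016 − 2048.1 = -160.6
K = -160.6 / -0.095 = 1690.5 kg/s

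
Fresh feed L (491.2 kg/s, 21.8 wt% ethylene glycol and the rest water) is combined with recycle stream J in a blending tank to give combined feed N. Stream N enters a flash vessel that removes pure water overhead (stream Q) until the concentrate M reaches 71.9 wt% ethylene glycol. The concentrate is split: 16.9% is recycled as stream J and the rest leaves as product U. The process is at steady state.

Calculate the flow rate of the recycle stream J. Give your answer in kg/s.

Overall ethylene glycol balance (none leaves overhead): ethylene glycol in fresh feed = ethylene glycol in product, i.e. 491.2×0.218 = (1−0.169)·M·0.719.
M = 107.08/(0.719×0.831) = 179.22 kg/s.
Recycle J = 0.169×179.22 = 30.288 kg/s.

30.29 kg/s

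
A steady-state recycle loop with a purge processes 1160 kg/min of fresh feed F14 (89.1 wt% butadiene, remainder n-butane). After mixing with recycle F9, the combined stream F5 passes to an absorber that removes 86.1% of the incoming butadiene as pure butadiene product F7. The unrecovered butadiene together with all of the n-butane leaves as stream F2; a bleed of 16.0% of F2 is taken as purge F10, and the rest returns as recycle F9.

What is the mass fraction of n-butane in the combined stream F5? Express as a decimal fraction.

0.4031

n-butane enters only via F14 and leaves only via the purge: 1160×0.109 = 0.160×(n-butane in F2), and the absorber passes all n-butane, so n-butane in F5 = n-butane in F2 = 790.25 kg/min.
butadiene in F5: m_A = 1160×0.891 + (1−0.160)·(1−0.861)·m_A, so m_A = 1033.6/0.8832 = 1170.2 kg/min.
F5 = 1170.2 + 790.25 = 1960.4 kg/min.
n-butane fraction in F5 = 790.25/1960.4 = 0.4031.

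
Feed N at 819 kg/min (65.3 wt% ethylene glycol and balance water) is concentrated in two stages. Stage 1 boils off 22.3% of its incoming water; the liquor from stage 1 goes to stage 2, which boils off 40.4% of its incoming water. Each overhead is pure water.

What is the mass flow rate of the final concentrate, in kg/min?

water in feed = 819×0.347 = 284.19 kg/min.
After stage 1: water left = (1−0.223)×284.19 = 220.82; stream total = 755.62 kg/min.
After stage 2: water left = (1−0.404)×220.82 = 131.61; final concentrate = 666.41 kg/min.

666.4 kg/min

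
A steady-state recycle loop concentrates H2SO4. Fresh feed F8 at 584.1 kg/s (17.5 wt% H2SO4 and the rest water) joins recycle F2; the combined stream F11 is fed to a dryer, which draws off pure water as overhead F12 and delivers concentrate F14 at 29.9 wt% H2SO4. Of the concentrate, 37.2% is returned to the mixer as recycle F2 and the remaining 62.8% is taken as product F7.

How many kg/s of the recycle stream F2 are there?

202.5 kg/s

Overall H2SO4 balance (none leaves overhead): H2SO4 in fresh feed = H2SO4 in product, i.e. 584.1×0.175 = (1−0.372)·F14·0.299.
F14 = 102.22/(0.299×0.628) = 544.37 kg/s.
Recycle F2 = 0.372×544.37 = 202.51 kg/s.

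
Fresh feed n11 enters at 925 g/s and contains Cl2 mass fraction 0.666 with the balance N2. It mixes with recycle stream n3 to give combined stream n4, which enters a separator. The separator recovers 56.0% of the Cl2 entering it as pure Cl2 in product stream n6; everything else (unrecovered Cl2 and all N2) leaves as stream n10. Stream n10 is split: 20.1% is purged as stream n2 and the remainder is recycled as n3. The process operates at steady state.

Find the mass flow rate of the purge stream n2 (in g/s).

N2 enters only via n11 and leaves only via the purge: 925×0.334 = 0.201×(N2 in n10), and the separator passes all N2, so N2 in n4 = N2 in n10 = 1537.1 g/s.
Cl2 in n4: m_A = 925×0.666 + (1−0.201)·(1−0.560)·m_A, so m_A = 616.05/0.6484 = 950.05 g/s.
n10 = (1−0.560)×950.05 + 1537.1 = 1955.1 g/s.
Purge n2 = 0.201×1955.1 = 392.97 g/s.

393 g/s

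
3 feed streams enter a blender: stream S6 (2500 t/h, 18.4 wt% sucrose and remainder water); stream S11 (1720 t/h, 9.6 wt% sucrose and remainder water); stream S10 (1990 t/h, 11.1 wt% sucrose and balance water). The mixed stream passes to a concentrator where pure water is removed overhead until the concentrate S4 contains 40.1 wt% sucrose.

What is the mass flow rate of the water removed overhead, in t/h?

4100 t/h

sucrose entering = 2500×0.184 + 1720×0.096 + 1990×0.111 = 846.01 t/h.
All sucrose reports to S4, so S4 = 846.01/0.401 = 2109.8 t/h.
Total feed = 6210 t/h; overhead = 6210 − 2109.8 = 4100.2 t/h.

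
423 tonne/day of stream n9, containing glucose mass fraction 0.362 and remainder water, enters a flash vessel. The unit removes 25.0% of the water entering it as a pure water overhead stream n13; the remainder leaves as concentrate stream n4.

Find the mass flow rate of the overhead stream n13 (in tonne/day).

67.47 tonne/day

water entering = 423×0.638 = 269.87 tonne/day; overhead removed = 0.250×269.87 = 67.469 tonne/day.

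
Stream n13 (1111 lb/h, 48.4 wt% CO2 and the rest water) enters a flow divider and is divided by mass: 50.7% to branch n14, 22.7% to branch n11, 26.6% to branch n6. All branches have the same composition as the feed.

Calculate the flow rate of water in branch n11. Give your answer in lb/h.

Branch n11 total = 0.227×1111 = 252.2 lb/h.
water in n11 = 0.516×252.2 = 130.13 lb/h.

130.1 lb/h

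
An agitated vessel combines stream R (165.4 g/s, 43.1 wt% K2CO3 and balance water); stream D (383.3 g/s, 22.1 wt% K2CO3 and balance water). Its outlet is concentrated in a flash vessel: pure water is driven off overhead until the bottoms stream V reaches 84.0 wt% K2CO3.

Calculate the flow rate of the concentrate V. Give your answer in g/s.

185.7 g/s

K2CO3 entering = 165.4×0.431 + 383.3×0.221 = 156 g/s.
All K2CO3 reports to V, so V = 156/0.840 = 185.71 g/s.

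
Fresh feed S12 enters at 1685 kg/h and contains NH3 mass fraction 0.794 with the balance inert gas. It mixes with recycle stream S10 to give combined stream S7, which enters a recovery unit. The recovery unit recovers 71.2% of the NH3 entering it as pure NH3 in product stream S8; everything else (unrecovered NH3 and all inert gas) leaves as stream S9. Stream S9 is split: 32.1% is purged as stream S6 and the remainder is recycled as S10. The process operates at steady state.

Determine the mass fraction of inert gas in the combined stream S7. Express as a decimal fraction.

0.394

inert gas enters only via S12 and leaves only via the purge: 1685×0.206 = 0.321×(inert gas in S9), and the recovery unit passes all inert gas, so inert gas in S7 = inert gas in S9 = 1081.3 kg/h.
NH3 in S7: m_A = 1685×0.794 + (1−0.321)·(1−0.712)·m_A, so m_A = 1337.9/0.8044 = 1663.1 kg/h.
S7 = 1663.1 + 1081.3 = 2744.5 kg/h.
inert gas fraction in S7 = 1081.3/2744.5 = 0.394.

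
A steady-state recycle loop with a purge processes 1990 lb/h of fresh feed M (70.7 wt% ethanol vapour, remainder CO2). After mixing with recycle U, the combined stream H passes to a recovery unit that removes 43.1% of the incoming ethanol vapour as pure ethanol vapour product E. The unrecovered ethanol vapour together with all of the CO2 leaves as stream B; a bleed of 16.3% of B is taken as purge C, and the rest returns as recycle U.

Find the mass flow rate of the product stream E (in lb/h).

ethanol vapour in H: m_A = 1990×0.707 + (1−0.163)·(1−0.431)·m_A, so m_A = 1406.9/0.5237 = 2686.3 lb/h.
Product E = 0.431×2686.3 = 1157.8 lb/h.

1158 lb/h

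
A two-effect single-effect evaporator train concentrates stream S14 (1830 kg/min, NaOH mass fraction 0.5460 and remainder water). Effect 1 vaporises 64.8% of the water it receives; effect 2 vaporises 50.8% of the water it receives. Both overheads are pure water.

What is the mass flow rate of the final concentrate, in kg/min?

water in feed = 1830×0.454 = 830.82 kg/min.
After stage 1: water left = (1−0.648)×830.82 = 292.45; stream total = 1291.6 kg/min.
After stage 2: water left = (1−0.508)×292.45 = 143.88; final concentrate = 1143.1 kg/min.

1143 kg/min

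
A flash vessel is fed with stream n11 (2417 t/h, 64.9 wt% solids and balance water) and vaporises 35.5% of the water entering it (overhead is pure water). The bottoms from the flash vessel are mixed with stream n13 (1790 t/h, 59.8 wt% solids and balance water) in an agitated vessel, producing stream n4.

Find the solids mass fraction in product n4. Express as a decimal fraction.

0.676

Vapour removed = 0.355×0.351×2417 = 301.17 t/h; concentrate = 2115.8 t/h.
solids reaching the mixer = 1568.6 (from concentrate) + 1790×0.598 = 2639.1 t/h.
Product flow = 2115.8 + 1790 = 3905.8 t/h; solids fraction = 0.676.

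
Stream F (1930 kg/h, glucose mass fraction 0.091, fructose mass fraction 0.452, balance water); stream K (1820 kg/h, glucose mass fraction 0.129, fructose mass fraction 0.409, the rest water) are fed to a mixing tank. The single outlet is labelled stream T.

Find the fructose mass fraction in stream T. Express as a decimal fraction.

Total flow out = 1930 + 1820 = 3750 kg/h.
fructose in = 1930×0.452 + 1820×0.409 = 1616.7 kg/h.
fructose mass fraction in T = 1616.7/3750 = 0.431.

0.431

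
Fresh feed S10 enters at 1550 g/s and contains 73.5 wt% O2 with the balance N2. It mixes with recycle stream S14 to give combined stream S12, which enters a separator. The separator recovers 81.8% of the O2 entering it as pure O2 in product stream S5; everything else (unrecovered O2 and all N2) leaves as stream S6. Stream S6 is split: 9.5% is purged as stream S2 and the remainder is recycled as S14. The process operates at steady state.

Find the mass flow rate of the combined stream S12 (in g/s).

N2 enters only via S10 and leaves only via the purge: 1550×0.265 = 0.095×(N2 in S6), and the separator passes all N2, so N2 in S12 = N2 in S6 = 4323.7 g/s.
O2 in S12: m_A = 1550×0.735 + (1−0.095)·(1−0.818)·m_A, so m_A = 1139.2/0.8353 = 1363.9 g/s.
S12 = 1363.9 + 4323.7 = 5687.6 g/s.

5688 g/s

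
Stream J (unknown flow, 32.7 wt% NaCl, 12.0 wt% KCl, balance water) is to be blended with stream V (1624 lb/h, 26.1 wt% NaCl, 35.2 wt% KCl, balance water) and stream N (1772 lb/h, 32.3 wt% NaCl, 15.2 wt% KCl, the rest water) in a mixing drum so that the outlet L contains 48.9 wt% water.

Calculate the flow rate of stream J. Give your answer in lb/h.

1591 lb/h

Let J be the unknown flow. Total out = 3396 + J.
water balance: 1558.8 + 0.553·J = 0.489·(3396 + J)
(0.553 − 0.489)·J = 0.489×3396 − 1558.8 = 101.86
J = 101.86 / 0.064 = 1591.5 lb/h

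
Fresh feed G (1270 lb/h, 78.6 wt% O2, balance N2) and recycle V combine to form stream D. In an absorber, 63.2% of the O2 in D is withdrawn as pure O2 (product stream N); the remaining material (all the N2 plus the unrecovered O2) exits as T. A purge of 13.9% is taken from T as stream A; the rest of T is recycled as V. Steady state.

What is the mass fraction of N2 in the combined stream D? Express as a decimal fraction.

0.572

N2 enters only via G and leaves only via the purge: 1270×0.214 = 0.139×(N2 in T), and the absorber passes all N2, so N2 in D = N2 in T = 1955.3 lb/h.
O2 in D: m_A = 1270×0.786 + (1−0.139)·(1−0.632)·m_A, so m_A = 998.22/0.6832 = 1461.2 lb/h.
D = 1461.2 + 1955.3 = 3416.4 lb/h.
N2 fraction in D = 1955.3/3416.4 = 0.572.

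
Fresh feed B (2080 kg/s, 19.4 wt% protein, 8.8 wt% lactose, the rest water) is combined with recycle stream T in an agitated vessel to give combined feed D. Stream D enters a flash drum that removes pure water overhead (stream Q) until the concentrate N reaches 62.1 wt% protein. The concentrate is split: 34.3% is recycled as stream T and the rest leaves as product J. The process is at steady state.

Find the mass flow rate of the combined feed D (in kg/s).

2419 kg/s

Overall protein balance (none leaves overhead): protein in fresh feed = protein in product, i.e. 2080×0.194 = (1−0.343)·N·0.621.
N = 403.52/(0.621×0.657) = 989.03 kg/s.
Recycle T = 0.343×989.03 = 339.24 kg/s.
Combined feed D = 2080 + 339.24 = 2419.2 kg/s.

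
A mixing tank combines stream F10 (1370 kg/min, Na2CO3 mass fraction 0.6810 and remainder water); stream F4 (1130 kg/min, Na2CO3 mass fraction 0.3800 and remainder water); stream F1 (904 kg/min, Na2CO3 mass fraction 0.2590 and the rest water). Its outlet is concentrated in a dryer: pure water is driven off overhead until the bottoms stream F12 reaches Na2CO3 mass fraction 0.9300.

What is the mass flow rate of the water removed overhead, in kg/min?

1687 kg/min

Na2CO3 entering = 1370×0.681 + 1130×0.380 + 904×0.259 = 1596.5 kg/min.
All Na2CO3 reports to F12, so F12 = 1596.5/0.930 = 1716.7 kg/min.
Total feed = 3404 kg/min; overhead = 3404 − 1716.7 = 1687.3 kg/min.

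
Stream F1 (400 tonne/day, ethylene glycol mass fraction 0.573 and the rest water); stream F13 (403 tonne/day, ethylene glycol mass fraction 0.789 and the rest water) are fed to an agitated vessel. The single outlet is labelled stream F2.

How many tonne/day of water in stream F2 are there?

255.8 tonne/day

water out = water in = 400×0.427 + 403×0.211 = 255.83 tonne/day.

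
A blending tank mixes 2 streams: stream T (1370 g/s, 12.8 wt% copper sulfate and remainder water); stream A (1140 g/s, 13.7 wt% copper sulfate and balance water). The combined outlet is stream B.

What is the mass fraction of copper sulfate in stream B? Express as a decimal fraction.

0.132

Total flow out = 1370 + 1140 = 2510 g/s.
copper sulfate in = 1370×0.128 + 1140×0.137 = 331.54 g/s.
copper sulfate mass fraction in B = 331.54/2510 = 0.132.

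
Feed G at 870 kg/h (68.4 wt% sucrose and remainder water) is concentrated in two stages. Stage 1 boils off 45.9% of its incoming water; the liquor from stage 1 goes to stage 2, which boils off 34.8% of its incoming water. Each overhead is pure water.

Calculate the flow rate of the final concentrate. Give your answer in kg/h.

water in feed = 870×0.316 = 274.92 kg/h.
After stage 1: water left = (1−0.459)×274.92 = 148.73; stream total = 743.81 kg/h.
After stage 2: water left = (1−0.348)×148.73 = 96.973; final concentrate = 692.05 kg/h.

692.1 kg/h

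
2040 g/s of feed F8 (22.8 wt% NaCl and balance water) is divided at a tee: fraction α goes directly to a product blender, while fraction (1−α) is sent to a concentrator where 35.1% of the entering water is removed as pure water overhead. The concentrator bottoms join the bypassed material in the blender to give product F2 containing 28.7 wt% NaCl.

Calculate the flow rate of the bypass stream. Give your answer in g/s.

492.3 g/s

All 2040×0.228 = 465.12 g/s of NaCl reaches F2, so F2 = 465.12/0.287 = 1620.6 g/s and vapour = 419.37 g/s.
The evaporator receives (1−α)·2040 of feed at 0.772 water and removes 0.351 of that water:
0.351×0.772×(1−α)×2040 = 419.37
(1−α) = 419.37/552.78 = 0.7587;  α = 0.2413.
Bypass flow = 0.2413×2040 = 492.34 g/s.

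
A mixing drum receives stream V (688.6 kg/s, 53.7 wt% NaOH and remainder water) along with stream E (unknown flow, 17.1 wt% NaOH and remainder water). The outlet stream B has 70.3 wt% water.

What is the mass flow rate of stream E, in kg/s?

1312 kg/s

Let E be the unknown flow. Total out = 688.6 + E.
water balance: 318.82 + 0.829·E = 0.703·(688.6 + E)
(0.829 − 0.703)·E = 0.703×688.6 − 318.82 = 165.26
E = 165.26 / 0.126 = 1311.6 kg/s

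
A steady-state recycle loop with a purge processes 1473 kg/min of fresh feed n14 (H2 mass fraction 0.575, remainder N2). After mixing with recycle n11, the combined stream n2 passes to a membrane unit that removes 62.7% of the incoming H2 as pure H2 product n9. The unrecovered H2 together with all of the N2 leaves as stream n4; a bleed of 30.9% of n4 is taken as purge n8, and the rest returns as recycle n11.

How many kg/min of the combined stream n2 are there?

3167 kg/min

N2 enters only via n14 and leaves only via the purge: 1473×0.425 = 0.309×(N2 in n4), and the membrane unit passes all N2, so N2 in n2 = N2 in n4 = 2026 kg/min.
H2 in n2: m_A = 1473×0.575 + (1−0.309)·(1−0.627)·m_A, so m_A = 846.97/0.7423 = 1141.1 kg/min.
n2 = 1141.1 + 2026 = 3167.1 kg/min.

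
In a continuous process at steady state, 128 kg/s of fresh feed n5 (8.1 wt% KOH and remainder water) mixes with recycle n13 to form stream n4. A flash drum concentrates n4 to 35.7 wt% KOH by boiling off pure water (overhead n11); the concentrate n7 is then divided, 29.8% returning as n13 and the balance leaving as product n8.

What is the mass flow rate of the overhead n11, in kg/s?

Overall KOH balance (none leaves overhead): KOH in fresh feed = KOH in product, i.e. 128×0.081 = (1−0.298)·n7·0.357.
n7 = 10.368/(0.357×0.702) = 41.37 kg/s.
Recycle n13 = 0.298×41.37 = 12.328 kg/s.
Combined feed n4 = 128 + 12.328 = 140.33 kg/s.
Overhead n11 = n4 − n7 = 140.33 − 41.37 = 98.958 kg/s.

98.96 kg/s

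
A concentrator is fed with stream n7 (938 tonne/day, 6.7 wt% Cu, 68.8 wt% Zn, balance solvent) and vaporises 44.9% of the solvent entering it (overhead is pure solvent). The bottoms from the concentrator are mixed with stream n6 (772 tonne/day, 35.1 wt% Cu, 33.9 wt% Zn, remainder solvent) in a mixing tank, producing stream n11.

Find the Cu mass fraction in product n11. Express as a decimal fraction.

Vapour removed = 0.449×0.245×938 = 103.18 tonne/day; concentrate = 834.82 tonne/day.
Cu reaching the mixer = 62.846 (from concentrate) + 772×0.351 = 333.82 tonne/day.
Product flow = 834.82 + 772 = 1606.8 tonne/day; Cu fraction = 0.208.

0.208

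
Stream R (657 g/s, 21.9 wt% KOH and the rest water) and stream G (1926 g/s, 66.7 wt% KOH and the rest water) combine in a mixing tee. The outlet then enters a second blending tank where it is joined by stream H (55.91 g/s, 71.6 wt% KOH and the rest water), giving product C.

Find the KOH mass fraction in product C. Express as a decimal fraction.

Overall, product flow = 2638.9 g/s.
KOH in = 657×0.219 + 1926×0.667 + 55.91×0.716 = 1468.6 g/s.
KOH fraction in C = 0.557.

0.557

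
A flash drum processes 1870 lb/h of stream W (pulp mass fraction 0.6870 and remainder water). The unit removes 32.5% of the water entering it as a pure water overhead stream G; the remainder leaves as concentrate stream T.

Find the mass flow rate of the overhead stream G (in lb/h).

190.2 lb/h

water entering = 1870×0.313 = 585.31 lb/h; overhead removed = 0.325×585.31 = 190.23 lb/h.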